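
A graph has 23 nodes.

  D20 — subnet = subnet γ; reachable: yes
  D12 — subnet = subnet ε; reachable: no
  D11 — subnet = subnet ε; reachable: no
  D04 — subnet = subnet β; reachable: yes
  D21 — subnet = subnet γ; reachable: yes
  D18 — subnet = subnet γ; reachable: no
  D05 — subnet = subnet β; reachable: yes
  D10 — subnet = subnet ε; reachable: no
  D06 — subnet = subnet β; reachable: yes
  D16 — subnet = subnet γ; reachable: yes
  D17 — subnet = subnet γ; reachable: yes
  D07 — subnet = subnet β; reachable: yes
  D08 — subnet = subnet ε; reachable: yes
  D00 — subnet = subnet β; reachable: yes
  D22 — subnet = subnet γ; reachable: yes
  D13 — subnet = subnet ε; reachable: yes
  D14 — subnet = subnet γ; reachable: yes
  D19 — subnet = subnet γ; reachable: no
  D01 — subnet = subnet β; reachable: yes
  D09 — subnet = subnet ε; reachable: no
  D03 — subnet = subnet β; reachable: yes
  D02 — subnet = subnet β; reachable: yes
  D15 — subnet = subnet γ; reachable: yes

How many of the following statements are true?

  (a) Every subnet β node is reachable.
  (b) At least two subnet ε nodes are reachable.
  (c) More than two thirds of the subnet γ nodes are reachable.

3

(a) subnet β: |A| = 8, |A ∩ B| = 8; needs A ⊆ B, i.e. every element of A is in B (|A ∖ B| = 0) — true.
(b) subnet ε: |A| = 6, |A ∩ B| = 2; needs |A ∩ B| ≥ 2 — true.
(c) subnet γ: |A| = 9, |A ∩ B| = 7; needs |A ∩ B| / |A| > 2/3 — true.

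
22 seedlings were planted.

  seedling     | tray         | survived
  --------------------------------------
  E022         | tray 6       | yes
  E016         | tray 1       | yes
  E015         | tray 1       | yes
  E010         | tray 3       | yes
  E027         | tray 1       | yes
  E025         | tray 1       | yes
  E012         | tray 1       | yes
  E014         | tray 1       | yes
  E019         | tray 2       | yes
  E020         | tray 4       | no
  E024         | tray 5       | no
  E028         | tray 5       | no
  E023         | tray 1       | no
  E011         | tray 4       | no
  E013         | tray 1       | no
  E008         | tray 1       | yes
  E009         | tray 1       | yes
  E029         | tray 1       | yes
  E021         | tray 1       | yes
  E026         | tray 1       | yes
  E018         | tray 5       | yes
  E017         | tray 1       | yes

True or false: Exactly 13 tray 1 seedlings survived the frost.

False

Truth condition: |A ∩ B| = 13.
A (the restrictor) = {E016, E015, E027, E025, E012, E014, E023, E013, E008, E009, E029, E021, E026, E017}, |A| = 14.
A ∩ B = {E016, E015, E027, E025, E012, E014, E008, E009, E029, E021, E026, E017}, so |A ∩ B| = 12.
|A ∩ B| = 12, so the statement is false.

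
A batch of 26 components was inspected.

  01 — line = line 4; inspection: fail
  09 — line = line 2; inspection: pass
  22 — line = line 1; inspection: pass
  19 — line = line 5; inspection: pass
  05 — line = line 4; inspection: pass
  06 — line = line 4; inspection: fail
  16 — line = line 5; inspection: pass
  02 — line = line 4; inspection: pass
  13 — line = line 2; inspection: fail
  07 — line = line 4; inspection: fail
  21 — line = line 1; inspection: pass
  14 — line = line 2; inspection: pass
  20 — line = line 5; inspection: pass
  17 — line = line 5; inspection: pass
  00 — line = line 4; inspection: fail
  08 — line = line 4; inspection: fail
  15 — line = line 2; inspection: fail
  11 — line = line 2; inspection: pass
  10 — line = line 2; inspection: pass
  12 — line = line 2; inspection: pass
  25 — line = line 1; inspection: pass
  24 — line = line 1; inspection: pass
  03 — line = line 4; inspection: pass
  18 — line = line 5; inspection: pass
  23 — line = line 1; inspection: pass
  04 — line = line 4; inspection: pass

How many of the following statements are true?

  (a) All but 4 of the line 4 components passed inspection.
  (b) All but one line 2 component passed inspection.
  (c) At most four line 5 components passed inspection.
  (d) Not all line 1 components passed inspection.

(a) line 4: |A| = 9, |A ∩ B| = 4; needs |A ∖ B| = 4 — false.
(b) line 2: |A| = 7, |A ∩ B| = 5; needs |A ∖ B| = 1 — false.
(c) line 5: |A| = 5, |A ∩ B| = 5; needs |A ∩ B| ≤ 4 — false.
(d) line 1: |A| = 5, |A ∩ B| = 5; needs A ⊄ B (|A ∖ B| ≥ 1) — false.

0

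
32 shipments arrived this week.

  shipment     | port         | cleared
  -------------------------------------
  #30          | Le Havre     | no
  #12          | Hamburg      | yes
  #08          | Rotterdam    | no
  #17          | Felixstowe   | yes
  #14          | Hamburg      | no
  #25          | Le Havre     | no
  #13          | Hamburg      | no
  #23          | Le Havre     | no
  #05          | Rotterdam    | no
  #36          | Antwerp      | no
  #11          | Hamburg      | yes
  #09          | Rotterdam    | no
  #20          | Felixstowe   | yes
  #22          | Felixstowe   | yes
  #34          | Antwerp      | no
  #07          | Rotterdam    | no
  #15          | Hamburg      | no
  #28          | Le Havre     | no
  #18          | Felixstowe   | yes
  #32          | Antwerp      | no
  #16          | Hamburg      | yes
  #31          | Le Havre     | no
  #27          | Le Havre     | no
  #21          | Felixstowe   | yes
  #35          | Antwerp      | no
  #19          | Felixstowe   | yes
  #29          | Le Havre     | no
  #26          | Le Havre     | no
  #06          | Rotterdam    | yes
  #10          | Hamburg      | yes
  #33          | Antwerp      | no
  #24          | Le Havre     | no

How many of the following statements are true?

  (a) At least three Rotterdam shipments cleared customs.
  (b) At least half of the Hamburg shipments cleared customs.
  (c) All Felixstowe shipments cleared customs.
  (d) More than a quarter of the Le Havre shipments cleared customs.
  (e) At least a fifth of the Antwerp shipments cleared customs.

2

(a) Rotterdam: |A| = 5, |A ∩ B| = 1; needs |A ∩ B| ≥ 3 — false.
(b) Hamburg: |A| = 7, |A ∩ B| = 4; needs |A ∩ B| ≥ |A ∖ B| — true.
(c) Felixstowe: |A| = 6, |A ∩ B| = 6; needs A ⊆ B, i.e. every element of A is in B (|A ∖ B| = 0) — true.
(d) Le Havre: |A| = 9, |A ∩ B| = 0; needs |A ∩ B| / |A| > 1/4 — false.
(e) Antwerp: |A| = 5, |A ∩ B| = 0; needs |A ∩ B| / |A| ≥ 1/5 — false.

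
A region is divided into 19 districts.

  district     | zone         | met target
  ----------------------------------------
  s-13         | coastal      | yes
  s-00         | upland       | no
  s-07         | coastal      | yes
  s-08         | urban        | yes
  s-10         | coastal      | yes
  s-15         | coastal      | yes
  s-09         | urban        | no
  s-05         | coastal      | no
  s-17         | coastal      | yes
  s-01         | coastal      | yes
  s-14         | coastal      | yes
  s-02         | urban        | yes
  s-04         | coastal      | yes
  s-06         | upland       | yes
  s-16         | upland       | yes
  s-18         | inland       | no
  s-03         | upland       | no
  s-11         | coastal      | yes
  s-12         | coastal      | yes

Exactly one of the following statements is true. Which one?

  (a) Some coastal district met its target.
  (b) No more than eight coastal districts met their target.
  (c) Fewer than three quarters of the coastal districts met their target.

|A| = 11, |A ∩ B| = 10, |A ∖ B| = 1.
(a) requires A ∩ B ≠ ∅ (|A ∩ B| ≥ 1): true.
(b) requires |A ∩ B| ≤ 8: false.
(c) requires |A ∩ B| / |A| < 3/4: false.

(a)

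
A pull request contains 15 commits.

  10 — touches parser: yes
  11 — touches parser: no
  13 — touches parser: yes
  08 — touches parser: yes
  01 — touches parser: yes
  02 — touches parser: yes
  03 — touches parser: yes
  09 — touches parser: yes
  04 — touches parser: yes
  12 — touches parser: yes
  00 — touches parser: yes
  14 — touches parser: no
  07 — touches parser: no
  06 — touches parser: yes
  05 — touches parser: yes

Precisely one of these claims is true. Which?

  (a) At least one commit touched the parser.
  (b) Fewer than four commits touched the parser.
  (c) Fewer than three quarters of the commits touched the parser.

(a)

|A| = 15, |A ∩ B| = 12, |A ∖ B| = 3.
(a) requires A ∩ B ≠ ∅ (|A ∩ B| ≥ 1): true.
(b) requires |A ∩ B| < 4: false.
(c) requires |A ∩ B| / |A| < 3/4: false.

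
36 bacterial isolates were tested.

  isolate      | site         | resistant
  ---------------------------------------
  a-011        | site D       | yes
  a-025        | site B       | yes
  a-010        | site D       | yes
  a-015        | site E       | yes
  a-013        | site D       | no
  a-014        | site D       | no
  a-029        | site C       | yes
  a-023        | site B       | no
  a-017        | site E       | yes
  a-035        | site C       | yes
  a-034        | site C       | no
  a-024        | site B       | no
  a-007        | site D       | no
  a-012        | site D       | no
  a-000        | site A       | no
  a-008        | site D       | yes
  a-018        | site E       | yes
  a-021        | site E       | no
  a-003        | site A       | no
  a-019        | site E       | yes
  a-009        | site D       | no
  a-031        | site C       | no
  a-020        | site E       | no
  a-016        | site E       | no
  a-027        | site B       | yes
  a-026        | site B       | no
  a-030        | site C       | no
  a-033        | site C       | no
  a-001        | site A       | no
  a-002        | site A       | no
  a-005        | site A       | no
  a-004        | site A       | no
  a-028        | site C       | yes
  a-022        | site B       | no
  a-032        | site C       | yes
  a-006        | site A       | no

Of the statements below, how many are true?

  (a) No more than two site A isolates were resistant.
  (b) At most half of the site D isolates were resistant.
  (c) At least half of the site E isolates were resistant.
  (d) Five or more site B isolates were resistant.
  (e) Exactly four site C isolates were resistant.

(a) site A: |A| = 7, |A ∩ B| = 0; needs |A ∩ B| ≤ 2 — true.
(b) site D: |A| = 8, |A ∩ B| = 3; needs |A ∩ B| ≤ |A ∖ B| — true.
(c) site E: |A| = 7, |A ∩ B| = 4; needs |A ∩ B| ≥ |A ∖ B| — true.
(d) site B: |A| = 6, |A ∩ B| = 2; needs |A ∩ B| ≥ 5 — false.
(e) site C: |A| = 8, |A ∩ B| = 4; needs |A ∩ B| = 4 — true.

4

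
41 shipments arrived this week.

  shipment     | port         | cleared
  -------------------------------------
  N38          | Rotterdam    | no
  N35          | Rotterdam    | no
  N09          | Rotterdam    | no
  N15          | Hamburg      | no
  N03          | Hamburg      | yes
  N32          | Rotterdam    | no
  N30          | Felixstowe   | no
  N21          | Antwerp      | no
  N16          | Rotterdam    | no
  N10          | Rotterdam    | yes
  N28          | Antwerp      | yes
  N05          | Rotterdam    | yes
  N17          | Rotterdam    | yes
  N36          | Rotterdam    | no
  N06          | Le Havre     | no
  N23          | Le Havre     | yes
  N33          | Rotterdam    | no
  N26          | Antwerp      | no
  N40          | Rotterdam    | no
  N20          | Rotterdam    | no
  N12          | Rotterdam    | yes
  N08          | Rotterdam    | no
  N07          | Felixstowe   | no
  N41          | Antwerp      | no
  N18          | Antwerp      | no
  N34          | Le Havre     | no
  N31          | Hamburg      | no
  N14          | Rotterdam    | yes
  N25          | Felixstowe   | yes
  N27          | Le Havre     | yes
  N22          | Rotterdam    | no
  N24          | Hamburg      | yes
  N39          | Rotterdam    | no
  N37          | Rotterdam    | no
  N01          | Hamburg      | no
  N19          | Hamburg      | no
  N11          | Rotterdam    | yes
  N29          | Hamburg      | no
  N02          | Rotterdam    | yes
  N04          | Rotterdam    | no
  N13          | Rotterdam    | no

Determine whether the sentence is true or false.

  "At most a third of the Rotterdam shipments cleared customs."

'At most a third of the Rotterdam shipments cleared customs' holds iff |A ∩ B| / |A| ≤ 1/3.
|A| = 22, |A ∩ B| = 7, |A ∖ B| = 15.
|A ∩ B|/|A| = 7/22, so the statement is true.

True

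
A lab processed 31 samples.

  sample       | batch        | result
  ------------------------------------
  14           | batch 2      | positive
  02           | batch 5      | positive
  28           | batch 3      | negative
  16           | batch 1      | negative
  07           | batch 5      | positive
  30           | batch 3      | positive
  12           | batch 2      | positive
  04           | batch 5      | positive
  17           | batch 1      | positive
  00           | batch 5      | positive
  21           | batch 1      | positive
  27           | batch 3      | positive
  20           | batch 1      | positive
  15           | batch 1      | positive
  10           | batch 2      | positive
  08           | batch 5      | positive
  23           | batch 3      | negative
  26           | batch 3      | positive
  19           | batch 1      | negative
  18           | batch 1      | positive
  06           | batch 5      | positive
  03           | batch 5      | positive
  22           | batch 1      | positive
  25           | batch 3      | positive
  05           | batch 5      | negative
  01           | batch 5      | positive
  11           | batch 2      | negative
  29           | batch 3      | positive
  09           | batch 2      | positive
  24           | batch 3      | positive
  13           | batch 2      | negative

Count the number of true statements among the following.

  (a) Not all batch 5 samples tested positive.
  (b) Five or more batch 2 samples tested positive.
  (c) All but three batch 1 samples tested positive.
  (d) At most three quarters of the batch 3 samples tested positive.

2

(a) batch 5: |A| = 9, |A ∩ B| = 8; needs A ⊄ B (|A ∖ B| ≥ 1) — true.
(b) batch 2: |A| = 6, |A ∩ B| = 4; needs |A ∩ B| ≥ 5 — false.
(c) batch 1: |A| = 8, |A ∩ B| = 6; needs |A ∖ B| = 3 — false.
(d) batch 3: |A| = 8, |A ∩ B| = 6; needs |A ∩ B| / |A| ≤ 3/4 — true.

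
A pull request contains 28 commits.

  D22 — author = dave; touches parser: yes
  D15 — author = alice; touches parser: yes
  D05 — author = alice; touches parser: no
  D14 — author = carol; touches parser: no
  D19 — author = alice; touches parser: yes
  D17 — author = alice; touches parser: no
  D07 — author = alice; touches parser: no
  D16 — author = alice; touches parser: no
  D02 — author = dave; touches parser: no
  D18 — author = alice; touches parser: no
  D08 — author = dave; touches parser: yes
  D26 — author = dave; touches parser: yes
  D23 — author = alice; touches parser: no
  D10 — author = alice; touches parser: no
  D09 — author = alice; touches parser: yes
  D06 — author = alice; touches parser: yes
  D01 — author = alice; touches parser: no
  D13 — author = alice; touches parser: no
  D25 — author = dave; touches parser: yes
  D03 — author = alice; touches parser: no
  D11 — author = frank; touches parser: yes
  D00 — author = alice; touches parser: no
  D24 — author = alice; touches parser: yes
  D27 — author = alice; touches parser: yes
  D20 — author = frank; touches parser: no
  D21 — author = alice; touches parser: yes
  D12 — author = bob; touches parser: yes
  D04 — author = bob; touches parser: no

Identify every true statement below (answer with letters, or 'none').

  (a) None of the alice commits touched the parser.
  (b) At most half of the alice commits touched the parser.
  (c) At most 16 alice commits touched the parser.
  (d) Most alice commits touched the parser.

(b), (c)

|A| = 18, |A ∩ B| = 7, |A ∖ B| = 11.
(a) A ∩ B = ∅ (|A ∩ B| = 0): fails.
(b) |A ∩ B| ≤ |A ∖ B|: holds.
(c) |A ∩ B| ≤ 16: holds.
(d) |A ∩ B| > |A ∖ B|: fails.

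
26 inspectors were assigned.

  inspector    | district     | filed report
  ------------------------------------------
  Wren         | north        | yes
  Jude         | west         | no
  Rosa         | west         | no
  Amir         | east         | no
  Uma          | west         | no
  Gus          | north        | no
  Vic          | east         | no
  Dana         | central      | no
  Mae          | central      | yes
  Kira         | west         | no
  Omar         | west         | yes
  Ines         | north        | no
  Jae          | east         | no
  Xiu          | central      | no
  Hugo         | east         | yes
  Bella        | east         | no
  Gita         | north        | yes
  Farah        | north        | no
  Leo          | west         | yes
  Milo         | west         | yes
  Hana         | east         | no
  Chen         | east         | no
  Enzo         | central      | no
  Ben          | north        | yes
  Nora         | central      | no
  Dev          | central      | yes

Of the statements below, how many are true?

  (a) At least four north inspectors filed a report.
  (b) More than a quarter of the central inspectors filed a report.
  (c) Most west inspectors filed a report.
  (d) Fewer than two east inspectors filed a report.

(a) north: |A| = 6, |A ∩ B| = 3; needs |A ∩ B| ≥ 4 — false.
(b) central: |A| = 6, |A ∩ B| = 2; needs |A ∩ B| / |A| > 1/4 — true.
(c) west: |A| = 7, |A ∩ B| = 3; needs |A ∩ B| > |A ∖ B| — false.
(d) east: |A| = 7, |A ∩ B| = 1; needs |A ∩ B| < 2 — true.

2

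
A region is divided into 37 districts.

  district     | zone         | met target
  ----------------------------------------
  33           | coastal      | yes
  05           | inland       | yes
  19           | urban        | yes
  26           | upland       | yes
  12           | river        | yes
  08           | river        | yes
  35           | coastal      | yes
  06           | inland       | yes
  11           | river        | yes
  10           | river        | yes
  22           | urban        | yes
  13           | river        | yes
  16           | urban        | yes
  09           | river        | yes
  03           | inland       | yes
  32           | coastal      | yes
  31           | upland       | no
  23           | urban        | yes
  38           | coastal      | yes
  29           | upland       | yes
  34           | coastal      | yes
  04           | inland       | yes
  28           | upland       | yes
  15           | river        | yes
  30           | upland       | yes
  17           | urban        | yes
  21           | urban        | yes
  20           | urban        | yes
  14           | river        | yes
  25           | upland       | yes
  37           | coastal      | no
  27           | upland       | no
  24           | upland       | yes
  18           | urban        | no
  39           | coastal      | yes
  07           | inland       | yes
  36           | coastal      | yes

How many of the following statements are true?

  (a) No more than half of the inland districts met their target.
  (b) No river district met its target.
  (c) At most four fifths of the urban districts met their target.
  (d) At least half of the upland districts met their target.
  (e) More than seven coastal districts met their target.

(a) inland: |A| = 5, |A ∩ B| = 5; needs |A ∩ B| ≤ |A ∖ B| — false.
(b) river: |A| = 8, |A ∩ B| = 8; needs A ∩ B = ∅ (|A ∩ B| = 0) — false.
(c) urban: |A| = 8, |A ∩ B| = 7; needs |A ∩ B| / |A| ≤ 4/5 — false.
(d) upland: |A| = 8, |A ∩ B| = 6; needs |A ∩ B| ≥ |A ∖ B| — true.
(e) coastal: |A| = 8, |A ∩ B| = 7; needs |A ∩ B| > 7 — false.

1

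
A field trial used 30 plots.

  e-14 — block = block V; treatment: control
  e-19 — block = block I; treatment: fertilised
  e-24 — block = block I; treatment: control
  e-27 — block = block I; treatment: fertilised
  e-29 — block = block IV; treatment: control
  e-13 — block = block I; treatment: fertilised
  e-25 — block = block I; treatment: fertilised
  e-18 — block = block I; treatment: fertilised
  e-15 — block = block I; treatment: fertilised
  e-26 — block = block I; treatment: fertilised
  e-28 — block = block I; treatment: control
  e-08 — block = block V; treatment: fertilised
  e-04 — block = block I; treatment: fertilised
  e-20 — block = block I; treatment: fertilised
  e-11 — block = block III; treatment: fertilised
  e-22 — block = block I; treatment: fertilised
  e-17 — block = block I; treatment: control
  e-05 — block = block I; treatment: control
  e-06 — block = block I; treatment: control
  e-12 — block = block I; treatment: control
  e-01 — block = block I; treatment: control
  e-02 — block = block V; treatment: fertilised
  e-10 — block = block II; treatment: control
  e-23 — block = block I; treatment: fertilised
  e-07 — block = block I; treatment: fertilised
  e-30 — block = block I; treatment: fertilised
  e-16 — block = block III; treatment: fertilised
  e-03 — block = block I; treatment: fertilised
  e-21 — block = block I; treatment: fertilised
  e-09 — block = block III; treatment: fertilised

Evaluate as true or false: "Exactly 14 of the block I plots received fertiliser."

Truth condition: |A ∩ B| = 14.
|A| = 22, |A ∩ B| = 15, |A ∖ B| = 7.
|A ∩ B| = 15, so the statement is false.

False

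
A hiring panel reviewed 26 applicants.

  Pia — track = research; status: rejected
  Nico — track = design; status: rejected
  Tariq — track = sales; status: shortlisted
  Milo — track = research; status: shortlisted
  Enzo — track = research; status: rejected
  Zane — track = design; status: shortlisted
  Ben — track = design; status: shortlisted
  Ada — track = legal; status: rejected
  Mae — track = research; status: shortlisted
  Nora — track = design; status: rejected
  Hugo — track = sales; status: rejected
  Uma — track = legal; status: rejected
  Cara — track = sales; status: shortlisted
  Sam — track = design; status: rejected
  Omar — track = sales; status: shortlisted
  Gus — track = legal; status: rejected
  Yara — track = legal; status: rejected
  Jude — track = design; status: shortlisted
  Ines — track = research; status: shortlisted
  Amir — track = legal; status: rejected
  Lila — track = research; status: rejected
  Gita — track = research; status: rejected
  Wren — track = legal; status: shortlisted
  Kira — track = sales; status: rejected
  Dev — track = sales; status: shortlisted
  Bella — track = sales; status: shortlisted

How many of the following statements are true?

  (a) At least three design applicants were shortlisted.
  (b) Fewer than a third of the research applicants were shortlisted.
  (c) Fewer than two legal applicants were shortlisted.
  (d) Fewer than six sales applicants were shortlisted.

3

(a) design: |A| = 6, |A ∩ B| = 3; needs |A ∩ B| ≥ 3 — true.
(b) research: |A| = 7, |A ∩ B| = 3; needs |A ∩ B| / |A| < 1/3 — false.
(c) legal: |A| = 6, |A ∩ B| = 1; needs |A ∩ B| < 2 — true.
(d) sales: |A| = 7, |A ∩ B| = 5; needs |A ∩ B| < 6 — true.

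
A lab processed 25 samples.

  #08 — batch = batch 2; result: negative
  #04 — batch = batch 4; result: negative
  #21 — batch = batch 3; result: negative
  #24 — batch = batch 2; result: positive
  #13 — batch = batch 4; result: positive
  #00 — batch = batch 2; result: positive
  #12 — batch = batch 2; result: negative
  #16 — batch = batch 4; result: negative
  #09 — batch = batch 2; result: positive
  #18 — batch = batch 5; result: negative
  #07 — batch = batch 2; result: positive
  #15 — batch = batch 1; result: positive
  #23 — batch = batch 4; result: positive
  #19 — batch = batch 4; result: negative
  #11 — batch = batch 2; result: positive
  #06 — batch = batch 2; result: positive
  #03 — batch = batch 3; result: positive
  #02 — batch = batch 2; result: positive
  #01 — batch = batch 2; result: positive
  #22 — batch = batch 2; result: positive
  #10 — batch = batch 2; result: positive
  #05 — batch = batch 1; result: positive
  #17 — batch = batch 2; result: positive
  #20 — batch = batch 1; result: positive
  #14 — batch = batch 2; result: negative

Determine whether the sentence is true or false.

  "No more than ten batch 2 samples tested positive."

Truth condition: |A ∩ B| ≤ 10.
A (the restrictor) = {#08, #24, #00, #12, #09, #07, #11, #06, #02, #01, #22, #10, #17, #14}, |A| = 14.
A ∩ B = {#24, #00, #09, #07, #11, #06, #02, #01, #22, #10, #17}, so |A ∩ B| = 11.
|A ∩ B| = 11, so the statement is false.

False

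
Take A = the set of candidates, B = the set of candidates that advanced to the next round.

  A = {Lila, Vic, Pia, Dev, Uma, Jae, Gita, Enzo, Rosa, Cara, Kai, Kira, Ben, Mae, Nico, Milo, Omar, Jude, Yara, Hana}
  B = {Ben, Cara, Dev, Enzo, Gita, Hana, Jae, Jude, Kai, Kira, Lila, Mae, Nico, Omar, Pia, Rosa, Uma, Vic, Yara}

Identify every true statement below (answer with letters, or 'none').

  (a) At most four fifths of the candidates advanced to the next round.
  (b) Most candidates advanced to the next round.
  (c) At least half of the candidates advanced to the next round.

(b), (c)

|A| = 20, |A ∩ B| = 19, |A ∖ B| = 1.
(a) |A ∩ B| / |A| ≤ 4/5: fails.
(b) |A ∩ B| > |A ∖ B|: holds.
(c) |A ∩ B| ≥ |A ∖ B|: holds.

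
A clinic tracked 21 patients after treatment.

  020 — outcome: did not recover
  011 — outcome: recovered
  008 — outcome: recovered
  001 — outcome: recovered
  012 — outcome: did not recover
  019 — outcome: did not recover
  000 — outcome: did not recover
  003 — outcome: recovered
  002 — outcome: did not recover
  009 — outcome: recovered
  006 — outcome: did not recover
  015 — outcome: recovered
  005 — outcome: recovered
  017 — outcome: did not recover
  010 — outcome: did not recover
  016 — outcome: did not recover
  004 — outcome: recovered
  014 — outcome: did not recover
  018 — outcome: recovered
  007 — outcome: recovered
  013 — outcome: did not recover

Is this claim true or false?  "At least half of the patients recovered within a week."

'At least half of the patients recovered within a week' holds iff |A ∩ B| ≥ |A ∖ B|.
|A| = 21, |A ∩ B| = 10, |A ∖ B| = 11.
10 < 11, so the statement is false.

False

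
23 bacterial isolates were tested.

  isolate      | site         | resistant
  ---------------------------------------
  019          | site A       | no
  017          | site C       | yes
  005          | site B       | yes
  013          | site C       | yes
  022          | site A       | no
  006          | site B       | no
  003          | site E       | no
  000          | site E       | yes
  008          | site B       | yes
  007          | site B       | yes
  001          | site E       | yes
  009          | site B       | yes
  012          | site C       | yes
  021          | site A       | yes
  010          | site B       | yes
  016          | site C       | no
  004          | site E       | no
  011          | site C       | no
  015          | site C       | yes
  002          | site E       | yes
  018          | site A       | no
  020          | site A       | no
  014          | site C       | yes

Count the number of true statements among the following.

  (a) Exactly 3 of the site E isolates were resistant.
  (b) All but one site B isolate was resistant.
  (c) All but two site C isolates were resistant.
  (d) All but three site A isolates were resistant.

3

(a) site E: |A| = 5, |A ∩ B| = 3; needs |A ∩ B| = 3 — true.
(b) site B: |A| = 6, |A ∩ B| = 5; needs |A ∖ B| = 1 — true.
(c) site C: |A| = 7, |A ∩ B| = 5; needs |A ∖ B| = 2 — true.
(d) site A: |A| = 5, |A ∩ B| = 1; needs |A ∖ B| = 3 — false.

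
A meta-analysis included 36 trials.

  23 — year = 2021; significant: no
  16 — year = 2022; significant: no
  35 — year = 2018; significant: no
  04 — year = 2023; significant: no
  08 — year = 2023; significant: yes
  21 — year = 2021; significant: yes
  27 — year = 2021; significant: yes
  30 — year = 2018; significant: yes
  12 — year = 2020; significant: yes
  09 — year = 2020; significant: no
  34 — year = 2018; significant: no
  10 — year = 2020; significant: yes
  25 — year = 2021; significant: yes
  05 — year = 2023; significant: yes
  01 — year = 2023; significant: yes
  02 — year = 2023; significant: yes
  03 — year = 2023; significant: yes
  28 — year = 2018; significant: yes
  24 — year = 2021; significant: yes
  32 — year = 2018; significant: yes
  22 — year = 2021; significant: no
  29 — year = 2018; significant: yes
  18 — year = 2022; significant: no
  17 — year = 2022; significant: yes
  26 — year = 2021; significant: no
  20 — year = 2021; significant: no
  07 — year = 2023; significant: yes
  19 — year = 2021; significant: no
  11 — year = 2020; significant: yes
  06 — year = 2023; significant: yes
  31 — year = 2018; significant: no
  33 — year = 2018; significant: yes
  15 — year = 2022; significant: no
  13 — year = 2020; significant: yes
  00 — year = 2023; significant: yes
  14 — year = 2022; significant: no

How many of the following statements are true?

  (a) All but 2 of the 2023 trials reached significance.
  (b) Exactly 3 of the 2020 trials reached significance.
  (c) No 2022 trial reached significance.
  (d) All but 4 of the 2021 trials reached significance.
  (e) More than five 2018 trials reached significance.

(a) 2023: |A| = 9, |A ∩ B| = 8; needs |A ∖ B| = 2 — false.
(b) 2020: |A| = 5, |A ∩ B| = 4; needs |A ∩ B| = 3 — false.
(c) 2022: |A| = 5, |A ∩ B| = 1; needs A ∩ B = ∅ (|A ∩ B| = 0) — false.
(d) 2021: |A| = 9, |A ∩ B| = 4; needs |A ∖ B| = 4 — false.
(e) 2018: |A| = 8, |A ∩ B| = 5; needs |A ∩ B| > 5 — false.

0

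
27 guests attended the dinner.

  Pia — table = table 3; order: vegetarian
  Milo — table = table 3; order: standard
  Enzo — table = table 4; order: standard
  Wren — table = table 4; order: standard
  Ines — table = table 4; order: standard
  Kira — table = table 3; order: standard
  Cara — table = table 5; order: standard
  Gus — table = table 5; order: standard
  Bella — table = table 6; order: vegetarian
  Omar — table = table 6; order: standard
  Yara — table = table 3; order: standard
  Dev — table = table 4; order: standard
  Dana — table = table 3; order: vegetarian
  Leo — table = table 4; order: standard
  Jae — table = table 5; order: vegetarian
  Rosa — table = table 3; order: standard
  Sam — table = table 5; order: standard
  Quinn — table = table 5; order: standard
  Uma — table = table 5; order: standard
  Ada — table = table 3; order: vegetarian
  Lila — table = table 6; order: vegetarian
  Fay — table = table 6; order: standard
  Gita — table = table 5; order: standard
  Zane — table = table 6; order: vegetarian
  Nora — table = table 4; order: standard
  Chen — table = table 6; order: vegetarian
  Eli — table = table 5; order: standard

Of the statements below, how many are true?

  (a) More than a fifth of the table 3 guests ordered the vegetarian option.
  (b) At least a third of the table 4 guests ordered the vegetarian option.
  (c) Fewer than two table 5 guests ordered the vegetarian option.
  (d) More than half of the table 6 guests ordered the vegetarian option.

3

(a) table 3: |A| = 7, |A ∩ B| = 3; needs |A ∩ B| / |A| > 1/5 — true.
(b) table 4: |A| = 6, |A ∩ B| = 0; needs |A ∩ B| / |A| ≥ 1/3 — false.
(c) table 5: |A| = 8, |A ∩ B| = 1; needs |A ∩ B| < 2 — true.
(d) table 6: |A| = 6, |A ∩ B| = 4; needs |A ∩ B| > |A ∖ B| — true.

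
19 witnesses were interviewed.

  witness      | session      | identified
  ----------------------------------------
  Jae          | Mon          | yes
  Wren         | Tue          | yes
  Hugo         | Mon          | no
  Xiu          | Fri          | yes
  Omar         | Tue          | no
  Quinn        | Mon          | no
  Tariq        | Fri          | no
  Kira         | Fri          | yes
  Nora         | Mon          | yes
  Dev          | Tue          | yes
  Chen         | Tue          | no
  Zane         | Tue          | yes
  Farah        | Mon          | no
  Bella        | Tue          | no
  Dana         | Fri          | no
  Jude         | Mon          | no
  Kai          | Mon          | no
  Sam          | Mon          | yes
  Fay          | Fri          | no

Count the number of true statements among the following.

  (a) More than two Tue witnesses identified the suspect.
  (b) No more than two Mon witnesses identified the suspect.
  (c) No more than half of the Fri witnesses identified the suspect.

(a) Tue: |A| = 6, |A ∩ B| = 3; needs |A ∩ B| > 2 — true.
(b) Mon: |A| = 8, |A ∩ B| = 3; needs |A ∩ B| ≤ 2 — false.
(c) Fri: |A| = 5, |A ∩ B| = 2; needs |A ∩ B| ≤ |A ∖ B| — true.

2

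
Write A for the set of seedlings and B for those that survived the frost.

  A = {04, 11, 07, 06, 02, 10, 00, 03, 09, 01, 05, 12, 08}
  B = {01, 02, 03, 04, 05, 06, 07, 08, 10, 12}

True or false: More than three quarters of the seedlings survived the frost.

The determiner here denotes the relation: |A ∩ B| / |A| > 3/4.
A (the restrictor) = {04, 11, 07, 06, 02, 10, 00, 03, 09, 01, 05, 12, 08}, |A| = 13.
A ∩ B = {04, 07, 06, 02, 10, 03, 01, 05, 12, 08}, so |A ∩ B| = 10.
A ∖ B = {11, 00, 09}, so |A ∖ B| = 3.
|A ∩ B|/|A| = 10/13, so the statement is true.

True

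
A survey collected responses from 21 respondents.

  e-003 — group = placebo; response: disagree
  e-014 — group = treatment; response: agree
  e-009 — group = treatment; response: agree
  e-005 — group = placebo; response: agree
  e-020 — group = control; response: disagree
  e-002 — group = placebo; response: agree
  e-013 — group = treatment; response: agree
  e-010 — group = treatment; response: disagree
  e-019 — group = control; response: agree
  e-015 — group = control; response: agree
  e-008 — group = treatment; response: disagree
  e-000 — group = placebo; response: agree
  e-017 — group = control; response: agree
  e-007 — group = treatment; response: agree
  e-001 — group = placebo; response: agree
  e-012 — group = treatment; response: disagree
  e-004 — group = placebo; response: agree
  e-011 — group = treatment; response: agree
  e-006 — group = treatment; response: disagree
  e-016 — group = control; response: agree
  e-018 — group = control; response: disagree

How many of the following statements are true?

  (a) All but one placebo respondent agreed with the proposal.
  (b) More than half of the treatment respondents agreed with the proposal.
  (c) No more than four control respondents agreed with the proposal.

(a) placebo: |A| = 6, |A ∩ B| = 5; needs |A ∖ B| = 1 — true.
(b) treatment: |A| = 9, |A ∩ B| = 5; needs |A ∩ B| > |A ∖ B| — true.
(c) control: |A| = 6, |A ∩ B| = 4; needs |A ∩ B| ≤ 4 — true.

3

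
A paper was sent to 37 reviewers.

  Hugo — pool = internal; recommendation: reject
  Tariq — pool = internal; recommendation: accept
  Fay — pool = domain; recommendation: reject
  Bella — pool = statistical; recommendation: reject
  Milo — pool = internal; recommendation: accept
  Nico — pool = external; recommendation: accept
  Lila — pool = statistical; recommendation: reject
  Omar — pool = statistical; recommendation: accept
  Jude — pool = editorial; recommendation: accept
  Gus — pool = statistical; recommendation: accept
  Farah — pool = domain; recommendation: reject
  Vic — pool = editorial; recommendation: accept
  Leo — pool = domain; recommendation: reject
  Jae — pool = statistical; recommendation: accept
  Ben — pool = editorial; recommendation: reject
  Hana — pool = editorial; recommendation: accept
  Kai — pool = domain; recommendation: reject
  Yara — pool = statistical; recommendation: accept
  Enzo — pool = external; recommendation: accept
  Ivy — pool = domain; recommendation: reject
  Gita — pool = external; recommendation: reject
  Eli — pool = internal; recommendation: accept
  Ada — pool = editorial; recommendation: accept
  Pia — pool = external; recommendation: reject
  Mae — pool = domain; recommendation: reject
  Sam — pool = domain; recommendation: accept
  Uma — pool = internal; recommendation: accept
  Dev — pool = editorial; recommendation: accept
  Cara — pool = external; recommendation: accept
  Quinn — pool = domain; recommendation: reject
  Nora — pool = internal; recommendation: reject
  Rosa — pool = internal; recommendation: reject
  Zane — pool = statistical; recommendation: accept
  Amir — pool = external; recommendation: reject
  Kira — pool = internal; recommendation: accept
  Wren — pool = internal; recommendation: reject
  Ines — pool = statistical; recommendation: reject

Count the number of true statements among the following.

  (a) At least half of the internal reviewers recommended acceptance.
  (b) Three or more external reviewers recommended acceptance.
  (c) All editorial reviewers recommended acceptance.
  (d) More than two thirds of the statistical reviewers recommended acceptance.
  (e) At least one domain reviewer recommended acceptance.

3

(a) internal: |A| = 9, |A ∩ B| = 5; needs |A ∩ B| ≥ |A ∖ B| — true.
(b) external: |A| = 6, |A ∩ B| = 3; needs |A ∩ B| ≥ 3 — true.
(c) editorial: |A| = 6, |A ∩ B| = 5; needs A ⊆ B, i.e. every element of A is in B (|A ∖ B| = 0) — false.
(d) statistical: |A| = 8, |A ∩ B| = 5; needs |A ∩ B| / |A| > 2/3 — false.
(e) domain: |A| = 8, |A ∩ B| = 1; needs A ∩ B ≠ ∅ (|A ∩ B| ≥ 1) — true.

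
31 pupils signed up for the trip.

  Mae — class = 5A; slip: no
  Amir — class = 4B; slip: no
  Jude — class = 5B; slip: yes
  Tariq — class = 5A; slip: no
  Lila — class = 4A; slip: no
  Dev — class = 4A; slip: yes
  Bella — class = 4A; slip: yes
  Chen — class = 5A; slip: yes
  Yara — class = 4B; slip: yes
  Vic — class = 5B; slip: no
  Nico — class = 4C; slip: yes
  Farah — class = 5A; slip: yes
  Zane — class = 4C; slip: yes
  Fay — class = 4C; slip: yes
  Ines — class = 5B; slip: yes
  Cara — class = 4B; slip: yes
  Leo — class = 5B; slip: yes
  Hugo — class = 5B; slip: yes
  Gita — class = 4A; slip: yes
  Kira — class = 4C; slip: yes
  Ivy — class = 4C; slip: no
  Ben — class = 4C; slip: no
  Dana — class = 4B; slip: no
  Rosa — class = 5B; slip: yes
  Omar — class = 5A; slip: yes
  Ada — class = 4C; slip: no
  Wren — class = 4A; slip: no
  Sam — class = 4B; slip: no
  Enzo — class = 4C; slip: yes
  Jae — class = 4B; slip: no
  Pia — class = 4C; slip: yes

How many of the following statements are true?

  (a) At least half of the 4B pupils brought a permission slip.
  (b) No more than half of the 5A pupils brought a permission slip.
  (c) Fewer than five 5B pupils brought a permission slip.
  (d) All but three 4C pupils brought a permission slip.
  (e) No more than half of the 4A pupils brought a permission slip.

(a) 4B: |A| = 6, |A ∩ B| = 2; needs |A ∩ B| ≥ |A ∖ B| — false.
(b) 5A: |A| = 5, |A ∩ B| = 3; needs |A ∩ B| ≤ |A ∖ B| — false.
(c) 5B: |A| = 6, |A ∩ B| = 5; needs |A ∩ B| < 5 — false.
(d) 4C: |A| = 9, |A ∩ B| = 6; needs |A ∖ B| = 3 — true.
(e) 4A: |A| = 5, |A ∩ B| = 3; needs |A ∩ B| ≤ |A ∖ B| — false.

1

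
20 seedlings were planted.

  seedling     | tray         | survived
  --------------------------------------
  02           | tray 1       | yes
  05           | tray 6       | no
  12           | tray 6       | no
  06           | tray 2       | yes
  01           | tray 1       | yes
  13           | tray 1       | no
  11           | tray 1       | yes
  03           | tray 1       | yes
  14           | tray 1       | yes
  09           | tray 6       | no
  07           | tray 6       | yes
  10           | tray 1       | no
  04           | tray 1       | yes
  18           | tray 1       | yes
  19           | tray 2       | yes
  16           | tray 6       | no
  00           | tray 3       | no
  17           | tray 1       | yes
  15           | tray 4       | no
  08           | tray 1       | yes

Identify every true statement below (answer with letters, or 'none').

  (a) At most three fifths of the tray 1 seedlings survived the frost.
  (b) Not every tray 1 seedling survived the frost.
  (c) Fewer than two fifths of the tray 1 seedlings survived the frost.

|A| = 11, |A ∩ B| = 9, |A ∖ B| = 2.
(a) |A ∩ B| / |A| ≤ 3/5: fails.
(b) A ⊄ B (|A ∖ B| ≥ 1): holds.
(c) |A ∩ B| / |A| < 2/5: fails.

(b)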